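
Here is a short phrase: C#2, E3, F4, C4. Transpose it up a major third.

E#2 G#3 A4 E4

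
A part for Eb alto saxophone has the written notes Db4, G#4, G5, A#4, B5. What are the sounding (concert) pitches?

Written C4 on the Eb alto saxophone sounds as Eb3, a major sixth lower; apply that shift to every note.
Db4 to Fb3
G#4 to B3
G5 to Bb4
A#4 to C#4
B5 to D5

Fb3 B3 Bb4 C#4 D5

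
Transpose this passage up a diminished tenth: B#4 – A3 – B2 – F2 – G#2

B#4 → D6
A3 → Cb5
B2 → Db4
F2 → Abb3
G#2 → Bb3

D6 Cb5 Db4 Abb3 Bb3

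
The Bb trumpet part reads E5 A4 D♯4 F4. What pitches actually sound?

D5 G4 C#4 Eb4

Written C4 on the Bb trumpet sounds as Bb3, a major second lower; apply that shift to every note.
E5 to D5
A4 to G4
D#4 to C#4
F4 to Eb4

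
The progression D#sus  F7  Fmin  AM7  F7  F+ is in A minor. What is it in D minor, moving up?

A minor up to D minor is a perfect fourth; each chord root moves by that interval while the quality stays the same.
D#sus: root D# up a perfect fourth → G#, giving G#sus.
F7: root F up a perfect fourth → Bb, giving Bb7.
Fmin: root F up a perfect fourth → Bb, giving Bbmin.
AM7: root A up a perfect fourth → D, giving DM7.
F7: root F up a perfect fourth → Bb, giving Bb7.
F+: root F up a perfect fourth → Bb, giving Bb+.

G#sus Bb7 Bbmin DM7 Bb7 Bb+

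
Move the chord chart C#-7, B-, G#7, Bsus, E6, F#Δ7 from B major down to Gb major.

B major down to Gb major is an augmented third; each chord root moves by that interval while the quality stays the same.
C#-7: root C# down an augmented third → Ab, giving Ab-7.
B-: root B down an augmented third → Gb, giving Gb-.
G#7: root G# down an augmented third → Eb, giving Eb7.
Bsus: root B down an augmented third → Gb, giving Gbsus.
E6: root E down an augmented third → Cb, giving Cb6.
F#Δ7: root F# down an augmented third → Db, giving DbΔ7.

Ab-7 Gb- Eb7 Gbsus Cb6 DbΔ7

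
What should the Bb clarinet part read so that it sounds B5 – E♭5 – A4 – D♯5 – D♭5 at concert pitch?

The Bb clarinet sounds a major second below written, so the written part must be a major second above concert — transpose each note up.
B5 -> C#6
Eb5 -> F5
A4 -> B4
D#5 -> E#5
Db5 -> Eb5

C#6 F5 B4 E#5 Eb5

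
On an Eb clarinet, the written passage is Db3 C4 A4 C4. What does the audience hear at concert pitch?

Fb3 Eb4 C5 Eb4

The Eb clarinet sounds a minor third above written, so transpose each written note up a minor third.
Db3 → Fb3
C4 → Eb4
A4 → C5
C4 → Eb4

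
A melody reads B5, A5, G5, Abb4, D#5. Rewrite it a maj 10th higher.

B5 up a major tenth is D#7.
A5 up a major tenth is C#7.
A major tenth up from G5 gives B6.
A major tenth up from Abb4 gives Cb6.
D#5 up a major tenth is F##6.

D#7 C#7 B6 Cb6 F##6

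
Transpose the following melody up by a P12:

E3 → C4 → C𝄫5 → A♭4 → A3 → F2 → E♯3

B4 G5 Gbb6 Eb6 E5 C4 B#4

E3 gives B4
C4 gives G5
Cbb5 gives Gbb6
Ab4 gives Eb6
A3 gives E5
F2 gives C4
E#3 gives B#4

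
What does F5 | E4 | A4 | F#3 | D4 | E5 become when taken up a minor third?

F5 to Ab5
E4 to G4
A4 to C5
F#3 to A3
D4 to F4
E5 to G5

Ab5 G4 C5 A3 F4 G5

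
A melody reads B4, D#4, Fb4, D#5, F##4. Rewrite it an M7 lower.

C4 E3 Gbb3 E4 G#3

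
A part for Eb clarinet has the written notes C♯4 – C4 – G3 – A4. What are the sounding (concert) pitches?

E4 Eb4 Bb3 C5

The Eb clarinet sounds a minor third above written, so transpose each written note up a minor third.
C#4 -> E4
C4 -> Eb4
G3 -> Bb3
A4 -> C5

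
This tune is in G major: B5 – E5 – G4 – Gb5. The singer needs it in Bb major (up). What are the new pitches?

From G up to Bb is a minor third; apply that to each pitch.
B5 becomes D6
E5 becomes G5
G4 becomes Bb4
Gb5 becomes Bbb5

D6 G5 Bb4 Bbb5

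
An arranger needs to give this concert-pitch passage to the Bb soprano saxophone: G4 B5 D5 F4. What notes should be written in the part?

A4 C#6 E5 G4

Written C4 sounds as Bb3 on the Bb soprano saxophone, so concert pitches are written a major second up.
G4 -> A4
B5 -> C#6
D5 -> E5
F4 -> G4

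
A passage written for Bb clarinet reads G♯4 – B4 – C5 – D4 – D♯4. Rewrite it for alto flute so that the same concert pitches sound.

B4 D5 Eb5 F4 F#4

First find concert pitch: the Bb clarinet sounds a major second below written, so G♯4 B4 C5 D4 D♯4 sounds F#4 A4 Bb4 C4 C#4.
Then write for alto flute: it sounds a perfect fourth below written, so the part must be a perfect fourth above concert.
F#4 → B4
A4 → D5
Bb4 → Eb5
C4 → F4
C#4 → F#4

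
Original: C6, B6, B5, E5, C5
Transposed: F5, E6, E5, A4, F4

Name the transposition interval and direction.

down a perfect fifth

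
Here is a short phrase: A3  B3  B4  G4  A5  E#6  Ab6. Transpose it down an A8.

Ab2 Bb2 Bb3 Gb3 Ab4 E5 Abb5

A3 to Ab2
B3 to Bb2
B4 to Bb3
G4 to Gb3
A5 to Ab4
E#6 to E5
Ab6 to Abb5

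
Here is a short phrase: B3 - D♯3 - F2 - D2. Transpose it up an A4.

E#4 G##3 B2 G#2

B3 becomes E#4
D#3 becomes G##3
F2 becomes B2
D2 becomes G#2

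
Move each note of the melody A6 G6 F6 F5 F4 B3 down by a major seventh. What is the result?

A6 gives Bb5
G6 gives Ab5
F6 gives Gb5
F5 gives Gb4
F4 gives Gb3
B3 gives C3

Bb5 Ab5 Gb5 Gb4 Gb3 C3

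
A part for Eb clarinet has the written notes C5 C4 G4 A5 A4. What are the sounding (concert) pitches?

Eb5 Eb4 Bb4 C6 C5

The Eb clarinet sounds a minor third above written, so transpose each written note up a minor third.
C5 → Eb5
C4 → Eb4
G4 → Bb4
A5 → C6
A4 → C5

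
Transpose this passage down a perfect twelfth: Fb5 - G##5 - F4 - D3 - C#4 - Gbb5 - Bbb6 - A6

A perfect twelfth down from Fb5 gives Bbb3.
G##5: a twelfth down reaches C, and 19 semitones makes it C##4.
F4: a twelfth down reaches B, and 19 semitones makes it Bb2.
D3 down a perfect twelfth is G1.
A perfect twelfth down from C#4 gives F#2.
A perfect twelfth down from Gbb5 gives Cbb4.
Bbb6 down a perfect twelfth is Ebb5.
A6 down a perfect twelfth is D5.

Bbb3 C##4 Bb2 G1 F#2 Cbb4 Ebb5 D5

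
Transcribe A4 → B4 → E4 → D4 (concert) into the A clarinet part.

The A clarinet sounds a minor third below written, so the written part must be a minor third above concert — transpose each note up.
A4 to C5
B4 to D5
E4 to G4
D4 to F4

C5 D5 G4 F4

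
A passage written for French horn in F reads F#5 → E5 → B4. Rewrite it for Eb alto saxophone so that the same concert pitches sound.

G#5 F#5 C#5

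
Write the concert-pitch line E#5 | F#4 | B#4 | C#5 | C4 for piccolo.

The piccolo sounds a perfect octave above written, so the written part must be a perfect octave below concert — transpose each note down.
E#5 becomes E#4
F#4 becomes F#3
B#4 becomes B#3
C#5 becomes C#4
C4 becomes C3

E#4 F#3 B#3 C#4 C3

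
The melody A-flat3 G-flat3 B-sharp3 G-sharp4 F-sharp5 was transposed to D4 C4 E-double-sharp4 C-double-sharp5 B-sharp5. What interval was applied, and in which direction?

up an augmented fourth

Take the first pair: Ab3 → D4. A to D spans 4 letter names, so the interval is some kind of fourth.
Ab3 to D4 is 6 semitones, which makes it an augmented fourth; the second version is higher, so the direction is up.
Checking another pair — F#5 → B#5 — gives the same interval.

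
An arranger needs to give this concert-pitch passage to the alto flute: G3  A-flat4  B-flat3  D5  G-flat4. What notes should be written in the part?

C4 Db5 Eb4 G5 Cb5

The alto flute sounds a perfect fourth below written, so the written part must be a perfect fourth above concert — transpose each note up.
G3 → C4
Ab4 → Db5
Bb3 → Eb4
D5 → G5
Gb4 → Cb5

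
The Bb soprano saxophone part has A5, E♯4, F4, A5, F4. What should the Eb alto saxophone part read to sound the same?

E6 B#4 C5 E6 C5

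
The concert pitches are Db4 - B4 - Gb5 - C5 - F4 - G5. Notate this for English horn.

Ab4 F#5 Db6 G5 C5 D6

Written C4 sounds as F3 on the English horn, so concert pitches are written a perfect fifth up.
Db4 to Ab4
B4 to F#5
Gb5 to Db6
C5 to G5
F4 to C5
G5 to D6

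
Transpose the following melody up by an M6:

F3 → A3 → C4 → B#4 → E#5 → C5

D4 F#4 A4 G##5 C##6 A5

F3: a sixth up reaches D, and 9 semitones makes it D4.
A3 up a major sixth is F#4.
C4: a sixth up reaches A, and 9 semitones makes it A4.
B#4 up a major sixth is G##5.
E#5: a sixth up reaches C, and 9 semitones makes it C##6.
C5 up a major sixth is A5.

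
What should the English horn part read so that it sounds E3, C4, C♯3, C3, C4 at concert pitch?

B3 G4 G#3 G3 G4

Written C4 sounds as F3 on the English horn, so concert pitches are written a perfect fifth up.
E3 → B3
C4 → G4
C#3 → G#3
C3 → G3
C4 → G4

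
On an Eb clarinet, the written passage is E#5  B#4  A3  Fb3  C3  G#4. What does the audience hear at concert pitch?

G#5 D#5 C4 Abb3 Eb3 B4

Written C4 on the Eb clarinet sounds as Eb4, a minor third higher; apply that shift to every note.
E#5 -> G#5
B#4 -> D#5
A3 -> C4
Fb3 -> Abb3
C3 -> Eb3
G#4 -> B4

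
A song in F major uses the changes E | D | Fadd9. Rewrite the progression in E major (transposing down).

D# C# Eadd9

F major down to E major is a minor second; each chord root moves by that interval while the quality stays the same.
E: root E down a minor second → D#, giving D#.
D: root D down a minor second → C#, giving C#.
Fadd9: root F down a minor second → E, giving Eadd9.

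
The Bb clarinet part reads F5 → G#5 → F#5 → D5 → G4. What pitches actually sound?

Eb5 F#5 E5 C5 F4

The Bb clarinet sounds a major second below written, so transpose each written note down a major second.
F5 to Eb5
G#5 to F#5
F#5 to E5
D5 to C5
G4 to F4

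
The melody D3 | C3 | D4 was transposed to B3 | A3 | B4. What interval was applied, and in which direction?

up a major sixth

Take the first pair: D3 → B3. D to B spans 6 letter names, so the interval is some kind of sixth.
D3 to B3 is 9 semitones, which makes it a major sixth; the second version is higher, so the direction is up.
Checking another pair — D4 → B4 — gives the same interval.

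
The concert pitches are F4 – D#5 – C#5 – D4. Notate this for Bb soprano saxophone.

G4 E#5 D#5 E4

The Bb soprano saxophone sounds a major second below written, so the written part must be a major second above concert — transpose each note up.
F4 becomes G4
D#5 becomes E#5
C#5 becomes D#5
D4 becomes E4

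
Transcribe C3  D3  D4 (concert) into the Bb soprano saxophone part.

Written C4 sounds as Bb3 on the Bb soprano saxophone, so concert pitches are written a major second up.
C3 gives D3
D3 gives E3
D4 gives E4

D3 E3 E4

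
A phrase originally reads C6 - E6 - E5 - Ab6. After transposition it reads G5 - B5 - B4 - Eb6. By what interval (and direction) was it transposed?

down a perfect fourth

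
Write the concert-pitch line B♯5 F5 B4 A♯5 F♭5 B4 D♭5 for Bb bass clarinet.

C##7 G6 C#6 B#6 Gb6 C#6 Eb6

Written C4 sounds as Bb2 on the Bb bass clarinet, so concert pitches are written a major ninth up.
B#5 -> C##7
F5 -> G6
B4 -> C#6
A#5 -> B#6
Fb5 -> Gb6
B4 -> C#6
Db5 -> Eb6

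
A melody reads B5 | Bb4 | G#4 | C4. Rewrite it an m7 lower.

C#5 C4 A#3 D3

B5: a seventh down reaches C, and 10 semitones makes it C#5.
A minor seventh down from Bb4 gives C4.
A minor seventh down from G#4 gives A#3.
A minor seventh down from C4 gives D3.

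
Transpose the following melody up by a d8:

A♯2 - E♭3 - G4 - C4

A#2 -> A3
Eb3 -> Ebb4
G4 -> Gb5
C4 -> Cb5

A3 Ebb4 Gb5 Cb5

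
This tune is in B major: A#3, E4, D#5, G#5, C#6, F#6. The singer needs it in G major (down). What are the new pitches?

B major to G major down is a major third, so every note moves down by that interval.
A#3 -> F#3
E4 -> C4
D#5 -> B4
G#5 -> E5
C#6 -> A5
F#6 -> D6

F#3 C4 B4 E5 A5 D6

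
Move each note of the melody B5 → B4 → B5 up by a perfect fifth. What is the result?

F#6 F#5 F#6

B5 gives F#6
B4 gives F#5
B5 gives F#6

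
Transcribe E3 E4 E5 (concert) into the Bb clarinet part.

F#3 F#4 F#5

The Bb clarinet sounds a major second below written, so the written part must be a major second above concert — transpose each note up.
E3 -> F#3
E4 -> F#4
E5 -> F#5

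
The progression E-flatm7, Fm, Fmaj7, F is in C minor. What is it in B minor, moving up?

C minor up to B minor is a major seventh; each chord root moves by that interval while the quality stays the same.
E-flatm7: root E-flat up a major seventh → D, giving Dm7.
Fm: root F up a major seventh → E, giving Em.
Fmaj7: root F up a major seventh → E, giving Emaj7.
F: root F up a major seventh → E, giving E.

Dm7 Em Emaj7 E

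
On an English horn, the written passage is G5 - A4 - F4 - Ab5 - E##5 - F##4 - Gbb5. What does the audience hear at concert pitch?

Written C4 on the English horn sounds as F3, a perfect fifth lower; apply that shift to every note.
G5 → C5
A4 → D4
F4 → Bb3
Ab5 → Db5
E##5 → A##4
F##4 → B#3
Gbb5 → Cbb5

C5 D4 Bb3 Db5 A##4 B#3 Cbb5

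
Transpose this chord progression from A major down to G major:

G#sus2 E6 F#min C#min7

A major down to G major is a major second; each chord root moves by that interval while the quality stays the same.
G#sus2: root G# down a major second → F#, giving F#sus2.
E6: root E down a major second → D, giving D6.
F#min: root F# down a major second → E, giving Emin.
C#min7: root C# down a major second → B, giving Bmin7.

F#sus2 D6 Emin Bmin7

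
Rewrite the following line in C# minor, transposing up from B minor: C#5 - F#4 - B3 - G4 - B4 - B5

From B up to C# is a major second; apply that to each pitch.
C#5 becomes D#5
F#4 becomes G#4
B3 becomes C#4
G4 becomes A4
B4 becomes C#5
B5 becomes C#6

D#5 G#4 C#4 A4 C#5 C#6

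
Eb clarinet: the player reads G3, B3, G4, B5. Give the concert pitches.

Written C4 on the Eb clarinet sounds as Eb4, a minor third higher; apply that shift to every note.
G3 to Bb3
B3 to D4
G4 to Bb4
B5 to D6

Bb3 D4 Bb4 D6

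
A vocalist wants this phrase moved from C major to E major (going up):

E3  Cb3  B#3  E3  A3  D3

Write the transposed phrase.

G#3 Eb3 D##4 G#3 C#4 F#3

C major to E major up is a major third, so every note moves up by that interval.
E3 becomes G#3
Cb3 becomes Eb3
B#3 becomes D##4
E3 becomes G#3
A3 becomes C#4
D3 becomes F#3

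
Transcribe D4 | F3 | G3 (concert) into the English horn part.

A4 C4 D4

Written C4 sounds as F3 on the English horn, so concert pitches are written a perfect fifth up.
D4 becomes A4
F3 becomes C4
G3 becomes D4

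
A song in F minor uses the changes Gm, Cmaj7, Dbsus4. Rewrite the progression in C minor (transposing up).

Dm Gmaj7 Absus4

F minor up to C minor is a perfect fifth; each chord root moves by that interval while the quality stays the same.
Gm: root G up a perfect fifth → D, giving Dm.
Cmaj7: root C up a perfect fifth → G, giving Gmaj7.
Dbsus4: root Db up a perfect fifth → Ab, giving Absus4.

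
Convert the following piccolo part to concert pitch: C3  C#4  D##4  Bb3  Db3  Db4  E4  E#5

C4 C#5 D##5 Bb4 Db4 Db5 E5 E#6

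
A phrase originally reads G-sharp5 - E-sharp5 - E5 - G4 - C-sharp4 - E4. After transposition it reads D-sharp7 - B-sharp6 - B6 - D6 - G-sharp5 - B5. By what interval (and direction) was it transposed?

up a perfect twelfth

From G#5 to D#7 is 12 letter names — a twelfth of some quality.
G#5 to D#7 is 19 semitones, which makes it a perfect twelfth; the second version is higher, so the direction is up.
Checking another pair — E4 → B5 — gives the same interval.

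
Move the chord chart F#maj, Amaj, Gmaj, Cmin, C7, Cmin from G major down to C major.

G major down to C major is a perfect fifth; each chord root moves by that interval while the quality stays the same.
F#maj: root F# down a perfect fifth → B, giving Bmaj.
Amaj: root A down a perfect fifth → D, giving Dmaj.
Gmaj: root G down a perfect fifth → C, giving Cmaj.
Cmin: root C down a perfect fifth → F, giving Fmin.
C7: root C down a perfect fifth → F, giving F7.
Cmin: root C down a perfect fifth → F, giving Fmin.

Bmaj Dmaj Cmaj Fmin F7 Fmin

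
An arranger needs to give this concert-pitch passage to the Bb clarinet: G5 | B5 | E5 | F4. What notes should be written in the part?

A5 C#6 F#5 G4

The Bb clarinet sounds a major second below written, so the written part must be a major second above concert — transpose each note up.
G5 → A5
B5 → C#6
E5 → F#5
F4 → G4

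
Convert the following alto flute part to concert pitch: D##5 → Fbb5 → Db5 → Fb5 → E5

A##4 Cbb5 Ab4 Cb5 B4

The alto flute sounds a perfect fourth below written, so transpose each written note down a perfect fourth.
D##5 becomes A##4
Fbb5 becomes Cbb5
Db5 becomes Ab4
Fb5 becomes Cb5
E5 becomes B4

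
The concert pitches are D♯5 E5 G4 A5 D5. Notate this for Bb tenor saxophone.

E#6 F#6 A5 B6 E6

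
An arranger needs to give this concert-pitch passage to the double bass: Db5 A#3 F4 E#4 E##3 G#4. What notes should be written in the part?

Db6 A#4 F5 E#5 E##4 G#5

Written C4 sounds as C3 on the double bass, so concert pitches are written a perfect octave up.
Db5 to Db6
A#3 to A#4
F4 to F5
E#4 to E#5
E##3 to E##4
G#4 to G#5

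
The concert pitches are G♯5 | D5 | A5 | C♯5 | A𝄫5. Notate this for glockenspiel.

The glockenspiel sounds a perfect fifteenth above written, so the written part must be a perfect fifteenth below concert — transpose each note down.
G#5 gives G#3
D5 gives D3
A5 gives A3
C#5 gives C#3
Abb5 gives Abb3

G#3 D3 A3 C#3 Abb3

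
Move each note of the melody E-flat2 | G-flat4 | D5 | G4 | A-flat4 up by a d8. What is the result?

Ebb3 Gbb5 Db6 Gb5 Abb5

Eb2 becomes Ebb3
Gb4 becomes Gbb5
D5 becomes Db6
G4 becomes Gb5
Ab4 becomes Abb5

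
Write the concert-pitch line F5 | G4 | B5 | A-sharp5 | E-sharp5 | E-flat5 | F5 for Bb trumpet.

Written C4 sounds as Bb3 on the Bb trumpet, so concert pitches are written a major second up.
F5 gives G5
G4 gives A4
B5 gives C#6
A#5 gives B#5
E#5 gives F##5
Eb5 gives F5
F5 gives G5

G5 A4 C#6 B#5 F##5 F5 G5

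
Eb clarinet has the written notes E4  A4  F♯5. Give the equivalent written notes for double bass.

First find concert pitch: the Eb clarinet sounds a minor third above written, so E4 A4 F♯5 sounds G4 C5 A5.
Then write for double bass: it sounds a perfect octave below written, so the part must be a perfect octave above concert.
G4 → G5
C5 → C6
A5 → A6

G5 C6 A6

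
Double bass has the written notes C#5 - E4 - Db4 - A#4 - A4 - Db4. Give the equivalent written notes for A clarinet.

E4 G3 Fb3 C#4 C4 Fb3

First find concert pitch: the double bass sounds a perfect octave below written, so C#5 E4 Db4 A#4 A4 Db4 sounds C#4 E3 Db3 A#3 A3 Db3.
Then write for A clarinet: it sounds a minor third below written, so the part must be a minor third above concert.
C#4 → E4
E3 → G3
Db3 → Fb3
A#3 → C#4
A3 → C4
Db3 → Fb3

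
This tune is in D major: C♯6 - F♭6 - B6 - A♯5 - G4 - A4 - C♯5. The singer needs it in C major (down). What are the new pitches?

B5 Ebb6 A6 G#5 F4 G4 B4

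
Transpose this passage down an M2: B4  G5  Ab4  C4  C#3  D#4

B4 → A4
G5 → F5
Ab4 → Gb4
C4 → Bb3
C#3 → B2
D#4 → C#4

A4 F5 Gb4 Bb3 B2 C#4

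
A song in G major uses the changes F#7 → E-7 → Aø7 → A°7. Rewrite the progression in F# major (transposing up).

G major up to F# major is a major seventh; each chord root moves by that interval while the quality stays the same.
F#7: root F# up a major seventh → E#, giving E#7.
E-7: root E up a major seventh → D#, giving D#-7.
Aø7: root A up a major seventh → G#, giving G#ø7.
A°7: root A up a major seventh → G#, giving G#°7.

E#7 D#-7 G#ø7 G#°7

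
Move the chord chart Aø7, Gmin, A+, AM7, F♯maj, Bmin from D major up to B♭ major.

D major up to B♭ major is a minor sixth; each chord root moves by that interval while the quality stays the same.
Aø7: root A up a minor sixth → F, giving Fø7.
Gmin: root G up a minor sixth → Eb, giving Ebmin.
A+: root A up a minor sixth → F, giving F+.
AM7: root A up a minor sixth → F, giving FM7.
F♯maj: root F♯ up a minor sixth → D, giving Dmaj.
Bmin: root B up a minor sixth → G, giving Gmin.

Fø7 Ebmin F+ FM7 Dmaj Gmin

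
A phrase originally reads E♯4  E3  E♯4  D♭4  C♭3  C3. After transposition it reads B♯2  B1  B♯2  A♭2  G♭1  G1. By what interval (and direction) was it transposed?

Take the first pair: E#4 → B#2. E to B spans 11 letter names, so the interval is some kind of eleventh.
B#2 to E#4 is 17 semitones, which makes it a perfect eleventh; the second version is lower, so the direction is down.
Checking another pair — C3 → G1 — gives the same interval.

down a perfect eleventh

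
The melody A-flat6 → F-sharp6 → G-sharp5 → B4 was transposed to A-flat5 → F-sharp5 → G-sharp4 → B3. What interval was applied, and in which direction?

down a perfect octave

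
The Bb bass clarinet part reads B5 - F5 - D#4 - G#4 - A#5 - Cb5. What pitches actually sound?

A4 Eb4 C#3 F#3 G#4 Bbb3

Written C4 on the Bb bass clarinet sounds as Bb2, a major ninth lower; apply that shift to every note.
B5 to A4
F5 to Eb4
D#4 to C#3
G#4 to F#3
A#5 to G#4
Cb5 to Bbb3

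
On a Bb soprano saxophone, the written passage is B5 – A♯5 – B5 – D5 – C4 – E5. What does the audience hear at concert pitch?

A5 G#5 A5 C5 Bb3 D5

Written C4 on the Bb soprano saxophone sounds as Bb3, a major second lower; apply that shift to every note.
B5 -> A5
A#5 -> G#5
B5 -> A5
D5 -> C5
C4 -> Bb3
E5 -> D5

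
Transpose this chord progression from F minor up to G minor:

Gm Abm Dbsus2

F minor up to G minor is a major second; each chord root moves by that interval while the quality stays the same.
Gm: root G up a major second → A, giving Am.
Abm: root Ab up a major second → Bb, giving Bbm.
Dbsus2: root Db up a major second → Eb, giving Ebsus2.

Am Bbm Ebsus2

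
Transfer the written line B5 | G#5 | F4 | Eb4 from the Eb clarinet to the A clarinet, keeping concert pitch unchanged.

First find concert pitch: the Eb clarinet sounds a minor third above written, so B5 G#5 F4 Eb4 sounds D6 B5 Ab4 Gb4.
Then write for A clarinet: it sounds a minor third below written, so the part must be a minor third above concert.
D6 → F6
B5 → D6
Ab4 → Cb5
Gb4 → Bbb4

F6 D6 Cb5 Bbb4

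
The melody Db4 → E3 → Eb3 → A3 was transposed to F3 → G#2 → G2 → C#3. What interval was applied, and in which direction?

From Db4 to F3 is 6 letter names — a sixth of some quality.
F3 to Db4 is 8 semitones, which makes it a minor sixth; the second version is lower, so the direction is down.
Checking another pair — A3 → C#3 — gives the same interval.

down a minor sixth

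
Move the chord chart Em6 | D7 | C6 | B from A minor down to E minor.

Bm6 A7 G6 F#

A minor down to E minor is a perfect fourth; each chord root moves by that interval while the quality stays the same.
Em6: root E down a perfect fourth → B, giving Bm6.
D7: root D down a perfect fourth → A, giving A7.
C6: root C down a perfect fourth → G, giving G6.
B: root B down a perfect fourth → F#, giving F#.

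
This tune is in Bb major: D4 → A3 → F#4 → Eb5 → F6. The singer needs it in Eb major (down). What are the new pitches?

G3 D3 B3 Ab4 Bb5

Bb major to Eb major down is a perfect fifth, so every note moves down by that interval.
D4 gives G3
A3 gives D3
F#4 gives B3
Eb5 gives Ab4
F6 gives Bb5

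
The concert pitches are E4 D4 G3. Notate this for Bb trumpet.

F#4 E4 A3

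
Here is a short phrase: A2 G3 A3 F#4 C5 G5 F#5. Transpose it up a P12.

E4 D5 E5 C#6 G6 D7 C#7

A2 to E4
G3 to D5
A3 to E5
F#4 to C#6
C5 to G6
G5 to D7
F#5 to C#7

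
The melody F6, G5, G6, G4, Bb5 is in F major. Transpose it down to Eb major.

F major to Eb major down is a major second, so every note moves down by that interval.
F6 to Eb6
G5 to F5
G6 to F6
G4 to F4
Bb5 to Ab5

Eb6 F5 F6 F4 Ab5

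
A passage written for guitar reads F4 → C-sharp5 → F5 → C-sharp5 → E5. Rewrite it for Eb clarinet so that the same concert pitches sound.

D3 A#3 D4 A#3 C#4

First find concert pitch: the guitar sounds a perfect octave below written, so F4 C-sharp5 F5 C-sharp5 E5 sounds F3 C#4 F4 C#4 E4.
Then write for Eb clarinet: it sounds a minor third above written, so the part must be a minor third below concert.
F3 → D3
C#4 → A#3
F4 → D4
C#4 → A#3
E4 → C#4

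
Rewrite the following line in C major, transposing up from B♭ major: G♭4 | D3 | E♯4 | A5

From B♭ up to C is a major second; apply that to each pitch.
Gb4 becomes Ab4
D3 becomes E3
E#4 becomes F##4
A5 becomes B5

Ab4 E3 F##4 B5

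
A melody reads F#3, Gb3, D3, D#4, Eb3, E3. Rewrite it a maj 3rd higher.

A#3 Bb3 F#3 F##4 G3 G#3

F#3 to A#3
Gb3 to Bb3
D3 to F#3
D#4 to F##4
Eb3 to G3
E3 to G#3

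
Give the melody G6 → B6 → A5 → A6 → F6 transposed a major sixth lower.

Bb5 D6 C5 C6 Ab5

G6 gives Bb5
B6 gives D6
A5 gives C5
A6 gives C6
F6 gives Ab5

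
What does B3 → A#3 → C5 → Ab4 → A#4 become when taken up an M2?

C#4 B#3 D5 Bb4 B#4

B3 becomes C#4
A#3 becomes B#3
C5 becomes D5
Ab4 becomes Bb4
A#4 becomes B#4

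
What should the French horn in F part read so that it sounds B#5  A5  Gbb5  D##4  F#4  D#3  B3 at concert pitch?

F##6 E6 Dbb6 A##4 C#5 A#3 F#4

The French horn in F sounds a perfect fifth below written, so the written part must be a perfect fifth above concert — transpose each note up.
B#5 to F##6
A5 to E6
Gbb5 to Dbb6
D##4 to A##4
F#4 to C#5
D#3 to A#3
B3 to F#4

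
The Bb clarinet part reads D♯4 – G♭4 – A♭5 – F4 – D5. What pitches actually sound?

C#4 Fb4 Gb5 Eb4 C5

The Bb clarinet sounds a major second below written, so transpose each written note down a major second.
D#4 becomes C#4
Gb4 becomes Fb4
Ab5 becomes Gb5
F4 becomes Eb4
D5 becomes C5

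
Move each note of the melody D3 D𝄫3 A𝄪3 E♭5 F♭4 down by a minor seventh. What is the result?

E2 Ebb2 B##2 F4 Gb3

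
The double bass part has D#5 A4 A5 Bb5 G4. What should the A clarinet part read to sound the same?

F#4 C4 C5 Db5 Bb3

First find concert pitch: the double bass sounds a perfect octave below written, so D#5 A4 A5 Bb5 G4 sounds D#4 A3 A4 Bb4 G3.
Then write for A clarinet: it sounds a minor third below written, so the part must be a minor third above concert.
D#4 → F#4
A3 → C4
A4 → C5
Bb4 → Db5
G3 → Bb3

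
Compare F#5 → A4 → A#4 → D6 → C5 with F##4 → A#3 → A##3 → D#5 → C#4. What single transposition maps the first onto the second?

down a diminished octave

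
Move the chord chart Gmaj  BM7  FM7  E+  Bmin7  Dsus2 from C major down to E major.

Bmaj D#M7 AM7 G#+ D#min7 F#sus2

C major down to E major is a minor sixth; each chord root moves by that interval while the quality stays the same.
Gmaj: root G down a minor sixth → B, giving Bmaj.
BM7: root B down a minor sixth → D#, giving D#M7.
FM7: root F down a minor sixth → A, giving AM7.
E+: root E down a minor sixth → G#, giving G#+.
Bmin7: root B down a minor sixth → D#, giving D#min7.
Dsus2: root D down a minor sixth → F#, giving F#sus2.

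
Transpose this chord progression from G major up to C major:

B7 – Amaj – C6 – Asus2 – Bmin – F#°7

G major up to C major is a perfect fourth; each chord root moves by that interval while the quality stays the same.
B7: root B up a perfect fourth → E, giving E7.
Amaj: root A up a perfect fourth → D, giving Dmaj.
C6: root C up a perfect fourth → F, giving F6.
Asus2: root A up a perfect fourth → D, giving Dsus2.
Bmin: root B up a perfect fourth → E, giving Emin.
F#°7: root F# up a perfect fourth → B, giving B°7.

E7 Dmaj F6 Dsus2 Emin B°7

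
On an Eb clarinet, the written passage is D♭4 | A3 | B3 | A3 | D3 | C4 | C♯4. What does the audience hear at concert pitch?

Fb4 C4 D4 C4 F3 Eb4 E4

Written C4 on the Eb clarinet sounds as Eb4, a minor third higher; apply that shift to every note.
Db4 gives Fb4
A3 gives C4
B3 gives D4
A3 gives C4
D3 gives F3
C4 gives Eb4
C#4 gives E4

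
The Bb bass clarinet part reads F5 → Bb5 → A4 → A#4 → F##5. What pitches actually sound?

Written C4 on the Bb bass clarinet sounds as Bb2, a major ninth lower; apply that shift to every note.
F5 to Eb4
Bb5 to Ab4
A4 to G3
A#4 to G#3
F##5 to E#4

Eb4 Ab4 G3 G#3 E#4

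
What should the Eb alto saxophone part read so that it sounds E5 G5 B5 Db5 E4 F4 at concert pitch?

C#6 E6 G#6 Bb5 C#5 D5

The Eb alto saxophone sounds a major sixth below written, so the written part must be a major sixth above concert — transpose each note up.
E5 gives C#6
G5 gives E6
B5 gives G#6
Db5 gives Bb5
E4 gives C#5
F4 gives D5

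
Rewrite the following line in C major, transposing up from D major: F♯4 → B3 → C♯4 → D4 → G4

From D up to C is a minor seventh; apply that to each pitch.
F#4 to E5
B3 to A4
C#4 to B4
D4 to C5
G4 to F5

E5 A4 B4 C5 F5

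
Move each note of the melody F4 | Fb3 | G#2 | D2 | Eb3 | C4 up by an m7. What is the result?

Eb5 Ebb4 F#3 C3 Db4 Bb4

A minor seventh up from F4 gives Eb5.
A minor seventh up from Fb3 gives Ebb4.
G#2: a seventh up reaches F, and 10 semitones makes it F#3.
D2: a seventh up reaches C, and 10 semitones makes it C3.
Eb3 up a minor seventh is Db4.
C4: a seventh up reaches B, and 10 semitones makes it Bb4.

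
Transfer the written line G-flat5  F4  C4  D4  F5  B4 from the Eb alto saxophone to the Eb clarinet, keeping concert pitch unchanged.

First find concert pitch: the Eb alto saxophone sounds a major sixth below written, so G-flat5 F4 C4 D4 F5 B4 sounds Bbb4 Ab3 Eb3 F3 Ab4 D4.
Then write for Eb clarinet: it sounds a minor third above written, so the part must be a minor third below concert.
Bbb4 → Gb4
Ab3 → F3
Eb3 → C3
F3 → D3
Ab4 → F4
D4 → B3

Gb4 F3 C3 D3 F4 B3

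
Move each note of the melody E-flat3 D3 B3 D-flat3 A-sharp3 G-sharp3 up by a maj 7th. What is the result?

D4 C#4 A#4 C4 G##4 F##4

Eb3: a seventh up reaches D, and 11 semitones makes it D4.
D3: a seventh up reaches C, and 11 semitones makes it C#4.
A major seventh up from B3 gives A#4.
Db3: a seventh up reaches C, and 11 semitones makes it C4.
A#3: a seventh up reaches G, and 11 semitones makes it G##4.
A major seventh up from G#3 gives F##4.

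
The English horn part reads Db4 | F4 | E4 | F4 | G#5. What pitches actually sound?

Gb3 Bb3 A3 Bb3 C#5

Written C4 on the English horn sounds as F3, a perfect fifth lower; apply that shift to every note.
Db4 gives Gb3
F4 gives Bb3
E4 gives A3
F4 gives Bb3
G#5 gives C#5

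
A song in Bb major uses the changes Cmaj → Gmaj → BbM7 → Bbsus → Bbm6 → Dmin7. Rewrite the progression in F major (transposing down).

Bb major down to F major is a perfect fourth; each chord root moves by that interval while the quality stays the same.
Cmaj: root C down a perfect fourth → G, giving Gmaj.
Gmaj: root G down a perfect fourth → D, giving Dmaj.
BbM7: root Bb down a perfect fourth → F, giving FM7.
Bbsus: root Bb down a perfect fourth → F, giving Fsus.
Bbm6: root Bb down a perfect fourth → F, giving Fm6.
Dmin7: root D down a perfect fourth → A, giving Amin7.

Gmaj Dmaj FM7 Fsus Fm6 Amin7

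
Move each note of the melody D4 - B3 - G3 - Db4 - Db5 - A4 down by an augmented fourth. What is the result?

Ab3 F3 Db3 Abb3 Abb4 Eb4

An augmented fourth down from D4 gives Ab3.
An augmented fourth down from B3 gives F3.
G3 down an augmented fourth is Db3.
Db4 down an augmented fourth is Abb3.
An augmented fourth down from Db5 gives Abb4.
A4: a fourth down reaches E, and 6 semitones makes it Eb4.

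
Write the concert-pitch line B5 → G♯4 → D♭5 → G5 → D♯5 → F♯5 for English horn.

F#6 D#5 Ab5 D6 A#5 C#6

Written C4 sounds as F3 on the English horn, so concert pitches are written a perfect fifth up.
B5 to F#6
G#4 to D#5
Db5 to Ab5
G5 to D6
D#5 to A#5
F#5 to C#6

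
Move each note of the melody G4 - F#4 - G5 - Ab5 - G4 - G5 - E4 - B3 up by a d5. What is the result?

G4: a fifth up reaches D, and 6 semitones makes it Db5.
F#4: a fifth up reaches C, and 6 semitones makes it C5.
A diminished fifth up from G5 gives Db6.
A diminished fifth up from Ab5 gives Ebb6.
A diminished fifth up from G4 gives Db5.
A diminished fifth up from G5 gives Db6.
E4: a fifth up reaches B, and 6 semitones makes it Bb4.
B3: a fifth up reaches F, and 6 semitones makes it F4.

Db5 C5 Db6 Ebb6 Db5 Db6 Bb4 F4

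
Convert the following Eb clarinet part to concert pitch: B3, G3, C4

D4 Bb3 Eb4

The Eb clarinet sounds a minor third above written, so transpose each written note up a minor third.
B3 → D4
G3 → Bb3
C4 → Eb4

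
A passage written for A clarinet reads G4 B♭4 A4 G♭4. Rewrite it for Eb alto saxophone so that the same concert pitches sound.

C#5 E5 D#5 C5

First find concert pitch: the A clarinet sounds a minor third below written, so G4 B♭4 A4 G♭4 sounds E4 G4 F#4 Eb4.
Then write for Eb alto saxophone: it sounds a major sixth below written, so the part must be a major sixth above concert.
E4 → C#5
G4 → E5
F#4 → D#5
Eb4 → C5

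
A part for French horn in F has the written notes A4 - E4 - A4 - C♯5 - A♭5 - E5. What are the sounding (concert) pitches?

D4 A3 D4 F#4 Db5 A4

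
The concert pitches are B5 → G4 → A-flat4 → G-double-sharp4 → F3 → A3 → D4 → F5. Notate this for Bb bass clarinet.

C#7 A5 Bb5 A##5 G4 B4 E5 G6

Written C4 sounds as Bb2 on the Bb bass clarinet, so concert pitches are written a major ninth up.
B5 gives C#7
G4 gives A5
Ab4 gives Bb5
G##4 gives A##5
F3 gives G4
A3 gives B4
D4 gives E5
F5 gives G6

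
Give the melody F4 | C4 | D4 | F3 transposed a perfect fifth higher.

F4 up a perfect fifth is C5.
C4 up a perfect fifth is G4.
D4: a fifth up reaches A, and 7 semitones makes it A4.
F3: a fifth up reaches C, and 7 semitones makes it C4.

C5 G4 A4 C4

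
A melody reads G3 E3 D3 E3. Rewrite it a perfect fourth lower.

D3 B2 A2 B2

G3 becomes D3
E3 becomes B2
D3 becomes A2
E3 becomes B2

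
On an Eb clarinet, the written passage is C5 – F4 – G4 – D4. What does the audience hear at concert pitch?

Written C4 on the Eb clarinet sounds as Eb4, a minor third higher; apply that shift to every note.
C5 → Eb5
F4 → Ab4
G4 → Bb4
D4 → F4

Eb5 Ab4 Bb4 F4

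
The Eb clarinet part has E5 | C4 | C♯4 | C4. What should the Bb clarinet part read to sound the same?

A5 F4 F#4 F4

First find concert pitch: the Eb clarinet sounds a minor third above written, so E5 C4 C♯4 C4 sounds G5 Eb4 E4 Eb4.
Then write for Bb clarinet: it sounds a major second below written, so the part must be a major second above concert.
G5 → A5
Eb4 → F4
E4 → F#4
Eb4 → F4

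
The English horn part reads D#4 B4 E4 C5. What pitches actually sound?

G#3 E4 A3 F4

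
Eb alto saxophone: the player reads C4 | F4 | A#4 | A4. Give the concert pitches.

Eb3 Ab3 C#4 C4

Written C4 on the Eb alto saxophone sounds as Eb3, a major sixth lower; apply that shift to every note.
C4 to Eb3
F4 to Ab3
A#4 to C#4
A4 to C4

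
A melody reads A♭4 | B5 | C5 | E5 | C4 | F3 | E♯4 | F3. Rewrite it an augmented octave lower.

Ab4 becomes Abb3
B5 becomes Bb4
C5 becomes Cb4
E5 becomes Eb4
C4 becomes Cb3
F3 becomes Fb2
E#4 becomes E3
F3 becomes Fb2

Abb3 Bb4 Cb4 Eb4 Cb3 Fb2 E3 Fb2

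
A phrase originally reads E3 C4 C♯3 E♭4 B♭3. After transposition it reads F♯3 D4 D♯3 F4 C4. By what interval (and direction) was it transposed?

up a major second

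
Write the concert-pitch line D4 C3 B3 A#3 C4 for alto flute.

The alto flute sounds a perfect fourth below written, so the written part must be a perfect fourth above concert — transpose each note up.
D4 becomes G4
C3 becomes F3
B3 becomes E4
A#3 becomes D#4
C4 becomes F4

G4 F3 E4 D#4 F4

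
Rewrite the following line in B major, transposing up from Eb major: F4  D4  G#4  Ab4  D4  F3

C#5 A#4 D##5 E5 A#4 C#4

Eb major to B major up is an augmented fifth, so every note moves up by that interval.
F4 to C#5
D4 to A#4
G#4 to D##5
Ab4 to E5
D4 to A#4
F3 to C#4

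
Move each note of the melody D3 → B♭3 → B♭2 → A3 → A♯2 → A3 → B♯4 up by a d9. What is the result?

D3: a ninth up reaches E, and 12 semitones makes it Ebb4.
A diminished ninth up from Bb3 gives Cbb5.
Bb2 up a diminished ninth is Cbb4.
A3: a ninth up reaches B, and 12 semitones makes it Bbb4.
A#2: a ninth up reaches B, and 12 semitones makes it Bb3.
A diminished ninth up from A3 gives Bbb4.
B#4: a ninth up reaches C, and 12 semitones makes it C6.

Ebb4 Cbb5 Cbb4 Bbb4 Bb3 Bbb4 C6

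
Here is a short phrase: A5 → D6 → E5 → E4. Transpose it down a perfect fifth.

A perfect fifth down from A5 gives D5.
D6 down a perfect fifth is G5.
A perfect fifth down from E5 gives A4.
E4 down a perfect fifth is A3.

D5 G5 A4 A3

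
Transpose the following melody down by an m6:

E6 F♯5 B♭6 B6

E6 -> G#5
F#5 -> A#4
Bb6 -> D6
B6 -> D#6

G#5 A#4 D6 D#6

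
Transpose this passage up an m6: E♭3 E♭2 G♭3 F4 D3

Cb4 Cb3 Ebb4 Db5 Bb3

A minor sixth up from Eb3 gives Cb4.
Eb2: a sixth up reaches C, and 8 semitones makes it Cb3.
Gb3 up a minor sixth is Ebb4.
F4: a sixth up reaches D, and 8 semitones makes it Db5.
A minor sixth up from D3 gives Bb3.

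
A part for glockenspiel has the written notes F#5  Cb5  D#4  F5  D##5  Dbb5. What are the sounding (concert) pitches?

F#7 Cb7 D#6 F7 D##7 Dbb7

The glockenspiel sounds a perfect fifteenth above written, so transpose each written note up a perfect fifteenth.
F#5 becomes F#7
Cb5 becomes Cb7
D#4 becomes D#6
F5 becomes F7
D##5 becomes D##7
Dbb5 becomes Dbb7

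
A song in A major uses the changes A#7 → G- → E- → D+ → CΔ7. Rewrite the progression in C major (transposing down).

A major down to C major is a major sixth; each chord root moves by that interval while the quality stays the same.
A#7: root A# down a major sixth → C#, giving C#7.
G-: root G down a major sixth → Bb, giving Bb-.
E-: root E down a major sixth → G, giving G-.
D+: root D down a major sixth → F, giving F+.
CΔ7: root C down a major sixth → Eb, giving EbΔ7.

C#7 Bb- G- F+ EbΔ7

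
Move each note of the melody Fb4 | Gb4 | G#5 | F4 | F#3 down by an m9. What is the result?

Eb3 F3 F##4 E3 E#2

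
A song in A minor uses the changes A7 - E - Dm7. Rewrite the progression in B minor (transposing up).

B7 F# Em7

A minor up to B minor is a major second; each chord root moves by that interval while the quality stays the same.
A7: root A up a major second → B, giving B7.
E: root E up a major second → F#, giving F#.
Dm7: root D up a major second → E, giving Em7.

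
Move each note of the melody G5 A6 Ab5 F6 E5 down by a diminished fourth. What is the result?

D#5 E#6 E5 C#6 B#4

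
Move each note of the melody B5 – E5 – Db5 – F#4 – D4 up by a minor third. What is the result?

B5 to D6
E5 to G5
Db5 to Fb5
F#4 to A4
D4 to F4

D6 G5 Fb5 A4 F4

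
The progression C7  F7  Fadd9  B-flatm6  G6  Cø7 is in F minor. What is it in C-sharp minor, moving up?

G#7 C#7 C#add9 F#m6 D#6 G#ø7

F minor up to C-sharp minor is an augmented fifth; each chord root moves by that interval while the quality stays the same.
C7: root C up an augmented fifth → G#, giving G#7.
F7: root F up an augmented fifth → C#, giving C#7.
Fadd9: root F up an augmented fifth → C#, giving C#add9.
B-flatm6: root B-flat up an augmented fifth → F#, giving F#m6.
G6: root G up an augmented fifth → D#, giving D#6.
Cø7: root C up an augmented fifth → G#, giving G#ø7.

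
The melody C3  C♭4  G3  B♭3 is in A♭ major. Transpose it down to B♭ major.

From A♭ down to B♭ is a minor seventh; apply that to each pitch.
C3 gives D2
Cb4 gives Db3
G3 gives A2
Bb3 gives C3

D2 Db3 A2 C3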